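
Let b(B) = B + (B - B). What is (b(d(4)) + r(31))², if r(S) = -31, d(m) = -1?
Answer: 1024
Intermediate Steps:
b(B) = B (b(B) = B + 0 = B)
(b(d(4)) + r(31))² = (-1 - 31)² = (-32)² = 1024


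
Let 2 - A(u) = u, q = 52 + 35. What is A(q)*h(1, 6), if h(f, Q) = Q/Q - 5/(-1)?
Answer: -510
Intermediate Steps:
h(f, Q) = 6 (h(f, Q) = 1 - 5*(-1) = 1 + 5 = 6)
q = 87
A(u) = 2 - u
A(q)*h(1, 6) = (2 - 1*87)*6 = (2 - 87)*6 = -85*6 = -510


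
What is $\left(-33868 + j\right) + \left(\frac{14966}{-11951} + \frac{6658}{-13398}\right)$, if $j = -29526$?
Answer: $- \frac{5075447770219}{80059749} \approx -63396.0$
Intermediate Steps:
$\left(-33868 + j\right) + \left(\frac{14966}{-11951} + \frac{6658}{-13398}\right) = \left(-33868 - 29526\right) + \left(\frac{14966}{-11951} + \frac{6658}{-13398}\right) = -63394 + \left(14966 \left(- \frac{1}{11951}\right) + 6658 \left(- \frac{1}{13398}\right)\right) = -63394 - \frac{140042113}{80059749} = - \frac{5075447770219}{80059749}$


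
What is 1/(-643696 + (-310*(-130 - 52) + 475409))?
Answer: -1/111867 ≈ -8.9392e-6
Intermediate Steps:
1/(-643696 + (-310*(-130 - 52) + 475409)) = 1/(-643696 + (-310*(-182) + 475409)) = 1/(-643696 + (56420 + 475409)) = 1/(-643696 + 531829) = 1/(-111867) = -1/111867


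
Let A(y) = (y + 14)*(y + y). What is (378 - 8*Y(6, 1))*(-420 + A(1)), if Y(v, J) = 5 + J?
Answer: -128700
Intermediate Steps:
A(y) = 2*y*(14 + y) (A(y) = (14 + y)*(2*y) = 2*y*(14 + y))
(378 - 8*Y(6, 1))*(-420 + A(1)) = (378 - 8*(5 + 1))*(-420 + 2*1*(14 + 1)) = (378 - 8*6)*(-420 + 2*1*15) = (378 - 48)*(-420 + 30) = 330*(-390) = -128700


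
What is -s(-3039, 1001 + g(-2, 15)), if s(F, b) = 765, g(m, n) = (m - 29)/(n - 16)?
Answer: -765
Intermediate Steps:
g(m, n) = (-29 + m)/(-16 + n)
-s(-3039, 1001 + g(-2, 15)) = -1*765 = -765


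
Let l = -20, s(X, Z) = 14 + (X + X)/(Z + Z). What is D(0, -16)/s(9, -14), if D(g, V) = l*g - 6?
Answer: -84/187 ≈ -0.44920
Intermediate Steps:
s(X, Z) = 14 + X/Z (s(X, Z) = 14 + (2*X)/((2*Z)) = 14 + (2*X)*(1/(2*Z)) = 14 + X/Z)
D(g, V) = -6 - 20*g (D(g, V) = -20*g - 6 = -6 - 20*g)
D(0, -16)/s(9, -14) = (-6 - 20*0)/(14 + 9/(-14)) = (-6 + 0)/(14 + 9*(-1/14)) = -6/(14 - 9/14) = -6/187/14 = -6*14/187 = -84/187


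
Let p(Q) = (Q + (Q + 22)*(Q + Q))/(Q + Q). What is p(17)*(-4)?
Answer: -158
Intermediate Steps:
p(Q) = (Q + 2*Q*(22 + Q))/(2*Q) (p(Q) = (Q + (22 + Q)*(2*Q))/((2*Q)) = (Q + 2*Q*(22 + Q))*(1/(2*Q)) = (Q + 2*Q*(22 + Q))/(2*Q))
p(17)*(-4) = (45/2 + 17)*(-4) = (79/2)*(-4) = -158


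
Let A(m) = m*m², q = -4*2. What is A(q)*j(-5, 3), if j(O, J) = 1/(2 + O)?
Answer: 512/3 ≈ 170.67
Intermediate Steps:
q = -8
A(m) = m³
A(q)*j(-5, 3) = (-8)³/(2 - 5) = -512/(-3) = -512*(-⅓) = 512/3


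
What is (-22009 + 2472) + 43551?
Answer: 24014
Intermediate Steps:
(-22009 + 2472) + 43551 = -19537 + 43551 = 24014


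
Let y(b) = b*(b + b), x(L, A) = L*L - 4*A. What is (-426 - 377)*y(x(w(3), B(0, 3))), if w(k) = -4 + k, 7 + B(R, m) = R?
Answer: -1350646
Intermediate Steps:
B(R, m) = -7 + R
x(L, A) = L**2 - 4*A
y(b) = 2*b**2 (y(b) = b*(2*b) = 2*b**2)
(-426 - 377)*y(x(w(3), B(0, 3))) = (-426 - 377)*(2*((-4 + 3)**2 - 4*(-7 + 0))**2) = -1606*((-1)**2 - 4*(-7))**2 = -1606*(1 + 28)**2 = -1606*29**2 = -1606*841 = -803*1682 = -1350646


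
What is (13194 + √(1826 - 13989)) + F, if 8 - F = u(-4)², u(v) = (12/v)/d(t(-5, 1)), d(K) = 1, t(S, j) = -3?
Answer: 13193 + I*√12163 ≈ 13193.0 + 110.29*I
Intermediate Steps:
u(v) = 12/v (u(v) = (12/v)/1 = (12/v)*1 = 12/v)
F = -1 (F = 8 - (12/(-4))² = 8 - (12*(-¼))² = 8 - 1*(-3)² = 8 - 1*9 = 8 - 9 = -1)
(13194 + √(1826 - 13989)) + F = (13194 + √(1826 - 13989)) - 1 = (13194 + √(-12163)) - 1 = (13194 + I*√12163) - 1 = 13193 + I*√12163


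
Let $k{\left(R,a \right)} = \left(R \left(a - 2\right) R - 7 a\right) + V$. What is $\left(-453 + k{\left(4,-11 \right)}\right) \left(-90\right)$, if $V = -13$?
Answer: $53730$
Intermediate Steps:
$k{\left(R,a \right)} = -13 - 7 a + R^{2} \left(-2 + a\right)$ ($k{\left(R,a \right)} = \left(R \left(a - 2\right) R - 7 a\right) - 13 = \left(R \left(-2 + a\right) R - 7 a\right) - 13 = \left(R^{2} \left(-2 + a\right) - 7 a\right) - 13 = \left(- 7 a + R^{2} \left(-2 + a\right)\right) - 13 = -13 - 7 a + R^{2} \left(-2 + a\right)$)
$\left(-453 + k{\left(4,-11 \right)}\right) \left(-90\right) = \left(-453 - \left(-64 + 208\right)\right) \left(-90\right) = \left(-453 - 144\right) \left(-90\right) = \left(-597\right) \left(-90\right) = 53730$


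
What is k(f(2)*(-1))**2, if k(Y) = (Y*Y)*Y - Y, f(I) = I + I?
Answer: 3600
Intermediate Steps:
f(I) = 2*I
k(Y) = Y**3 - Y (k(Y) = Y**2*Y - Y = Y**3 - Y)
k(f(2)*(-1))**2 = (((2*2)*(-1))**3 - 2*2*(-1))**2 = ((4*(-1))**3 - 4*(-1))**2 = ((-4)**3 - 1*(-4))**2 = (-64 + 4)**2 = (-60)**2 = 3600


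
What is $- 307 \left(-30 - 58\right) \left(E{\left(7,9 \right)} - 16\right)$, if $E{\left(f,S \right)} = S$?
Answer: $-189112$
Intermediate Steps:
$- 307 \left(-30 - 58\right) \left(E{\left(7,9 \right)} - 16\right) = - 307 \left(-30 - 58\right) \left(9 - 16\right) = - 307 \left(\left(-88\right) \left(-7\right)\right) = \left(-307\right) 616 = -189112$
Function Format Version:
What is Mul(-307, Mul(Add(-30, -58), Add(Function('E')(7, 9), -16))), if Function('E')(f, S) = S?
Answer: -189112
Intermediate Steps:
Mul(-307, Mul(Add(-30, -58), Add(Function('E')(7, 9), -16))) = Mul(-307, Mul(Add(-30, -58), Add(9, -16))) = Mul(-307, Mul(-88, -7)) = Mul(-307, 616) = -189112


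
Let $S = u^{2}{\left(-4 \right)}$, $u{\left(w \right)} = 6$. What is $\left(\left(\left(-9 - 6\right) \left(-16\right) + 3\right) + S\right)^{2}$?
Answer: $77841$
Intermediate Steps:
$S = 36$ ($S = 6^{2} = 36$)
$\left(\left(\left(-9 - 6\right) \left(-16\right) + 3\right) + S\right)^{2} = \left(\left(\left(-9 - 6\right) \left(-16\right) + 3\right) + 36\right)^{2} = \left(\left(\left(-15\right) \left(-16\right) + 3\right) + 36\right)^{2} = \left(\left(240 + 3\right) + 36\right)^{2} = \left(243 + 36\right)^{2} = 279^{2} = 77841$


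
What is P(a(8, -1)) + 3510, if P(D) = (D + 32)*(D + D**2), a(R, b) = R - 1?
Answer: 5694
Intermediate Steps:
a(R, b) = -1 + R
P(D) = (32 + D)*(D + D**2)
P(a(8, -1)) + 3510 = (-1 + 8)*(32 + (-1 + 8)**2 + 33*(-1 + 8)) + 3510 = 7*(32 + 7**2 + 33*7) + 3510 = 7*(32 + 49 + 231) + 3510 = 7*312 + 3510 = 2184 + 3510 = 5694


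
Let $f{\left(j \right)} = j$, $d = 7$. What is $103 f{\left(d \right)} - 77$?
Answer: $644$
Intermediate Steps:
$103 f{\left(d \right)} - 77 = 103 \cdot 7 - 77 = 721 - 77 = 644$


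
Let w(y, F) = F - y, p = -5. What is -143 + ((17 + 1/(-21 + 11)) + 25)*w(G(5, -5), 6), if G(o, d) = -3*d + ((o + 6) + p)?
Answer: -1543/2 ≈ -771.50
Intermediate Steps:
G(o, d) = 1 + o - 3*d (G(o, d) = -3*d + ((o + 6) - 5) = -3*d + ((6 + o) - 5) = -3*d + (1 + o) = 1 + o - 3*d)
-143 + ((17 + 1/(-21 + 11)) + 25)*w(G(5, -5), 6) = -143 + ((17 + 1/(-21 + 11)) + 25)*(6 - (1 + 5 - 3*(-5))) = -143 + ((17 + 1/(-10)) + 25)*(6 - (1 + 5 + 15)) = -143 + ((17 - ⅒) + 25)*(6 - 1*21) = -143 + (169/10 + 25)*(6 - 21) = -143 + (419/10)*(-15) = -143 - 1257/2 = -1543/2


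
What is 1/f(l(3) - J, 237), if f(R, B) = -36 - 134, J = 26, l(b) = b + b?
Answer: -1/170 ≈ -0.0058824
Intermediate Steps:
l(b) = 2*b
f(R, B) = -170
1/f(l(3) - J, 237) = 1/(-170) = -1/170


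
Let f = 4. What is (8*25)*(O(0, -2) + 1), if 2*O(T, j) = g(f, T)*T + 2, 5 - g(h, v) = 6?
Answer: 400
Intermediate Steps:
g(h, v) = -1 (g(h, v) = 5 - 1*6 = 5 - 6 = -1)
O(T, j) = 1 - T/2 (O(T, j) = (-T + 2)/2 = (2 - T)/2 = 1 - T/2)
(8*25)*(O(0, -2) + 1) = (8*25)*((1 - ½*0) + 1) = 200*((1 + 0) + 1) = 200*(1 + 1) = 200*2 = 400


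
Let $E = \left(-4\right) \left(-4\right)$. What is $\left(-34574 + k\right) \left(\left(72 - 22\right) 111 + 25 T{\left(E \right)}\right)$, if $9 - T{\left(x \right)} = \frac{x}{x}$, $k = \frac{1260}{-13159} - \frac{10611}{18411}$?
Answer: $- \frac{16054800925808750}{80756783} \approx -1.988 \cdot 10^{8}$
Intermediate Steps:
$k = - \frac{54276003}{80756783}$ ($k = 1260 \left(- \frac{1}{13159}\right) - \frac{3537}{6137} = - \frac{1260}{13159} - \frac{3537}{6137} = - \frac{54276003}{80756783} \approx -0.67209$)
$E = 16$
$T{\left(x \right)} = 8$ ($T{\left(x \right)} = 9 - \frac{x}{x} = 9 - 1 = 8$)
$\left(-34574 + k\right) \left(\left(72 - 22\right) 111 + 25 T{\left(E \right)}\right) = \left(-34574 - \frac{54276003}{80756783}\right) \left(\left(72 - 22\right) 111 + 25 \cdot 8\right) = - \frac{2792139291445 \left(50 \cdot 111 + 200\right)}{80756783} = - \frac{2792139291445 \left(5550 + 200\right)}{80756783} = \left(- \frac{2792139291445}{80756783}\right) 5750 = - \frac{16054800925808750}{80756783}$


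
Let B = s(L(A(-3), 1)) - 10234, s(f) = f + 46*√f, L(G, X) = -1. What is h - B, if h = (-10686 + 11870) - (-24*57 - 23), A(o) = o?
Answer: 12810 - 46*I ≈ 12810.0 - 46.0*I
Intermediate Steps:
h = 2575 (h = 1184 - (-1368 - 23) = 1184 - 1*(-1391) = 1184 + 1391 = 2575)
B = -10235 + 46*I (B = (-1 + 46*√(-1)) - 10234 = (-1 + 46*I) - 10234 = -10235 + 46*I ≈ -10235.0 + 46.0*I)
h - B = 2575 - (-10235 + 46*I) = 2575 + (10235 - 46*I) = 12810 - 46*I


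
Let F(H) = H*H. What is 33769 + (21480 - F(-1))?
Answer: 55248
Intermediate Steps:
F(H) = H**2
33769 + (21480 - F(-1)) = 33769 + (21480 - 1*(-1)**2) = 33769 + (21480 - 1*1) = 33769 + (21480 - 1) = 33769 + 21479 = 55248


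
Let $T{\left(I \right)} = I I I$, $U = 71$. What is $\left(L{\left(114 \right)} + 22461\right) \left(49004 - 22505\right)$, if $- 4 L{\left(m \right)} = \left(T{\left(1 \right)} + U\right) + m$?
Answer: $\frac{1187923671}{2} \approx 5.9396 \cdot 10^{8}$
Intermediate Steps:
$T{\left(I \right)} = I^{3}$ ($T{\left(I \right)} = I^{2} I = I^{3}$)
$L{\left(m \right)} = -18 - \frac{m}{4}$ ($L{\left(m \right)} = - \frac{\left(1^{3} + 71\right) + m}{4} = - \frac{\left(1 + 71\right) + m}{4} = - \frac{72 + m}{4} = -18 - \frac{m}{4}$)
$\left(L{\left(114 \right)} + 22461\right) \left(49004 - 22505\right) = \left(\left(-18 - \frac{57}{2}\right) + 22461\right) \left(49004 - 22505\right) = \left(\left(-18 - \frac{57}{2}\right) + 22461\right) 26499 = \left(- \frac{93}{2} + 22461\right) 26499 = \frac{44829}{2} \cdot 26499 = \frac{1187923671}{2}$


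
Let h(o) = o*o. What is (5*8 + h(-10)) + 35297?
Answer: 35437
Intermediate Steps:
h(o) = o²
(5*8 + h(-10)) + 35297 = (5*8 + (-10)²) + 35297 = (40 + 100) + 35297 = 140 + 35297 = 35437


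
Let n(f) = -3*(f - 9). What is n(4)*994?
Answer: 14910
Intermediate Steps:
n(f) = 27 - 3*f (n(f) = -3*(-9 + f) = 27 - 3*f)
n(4)*994 = (27 - 3*4)*994 = (27 - 12)*994 = 15*994 = 14910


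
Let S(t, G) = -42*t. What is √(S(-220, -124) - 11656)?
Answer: 4*I*√151 ≈ 49.153*I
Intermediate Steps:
√(S(-220, -124) - 11656) = √(-42*(-220) - 11656) = √(9240 - 11656) = √(-2416) = 4*I*√151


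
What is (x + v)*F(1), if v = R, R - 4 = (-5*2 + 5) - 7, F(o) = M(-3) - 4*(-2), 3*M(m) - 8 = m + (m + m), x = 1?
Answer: -161/3 ≈ -53.667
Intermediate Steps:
M(m) = 8/3 + m (M(m) = 8/3 + (m + (m + m))/3 = 8/3 + (m + 2*m)/3 = 8/3 + (3*m)/3 = 8/3 + m)
F(o) = 23/3 (F(o) = (8/3 - 3) - 4*(-2) = -⅓ + 8 = 23/3)
R = -8 (R = 4 + ((-5*2 + 5) - 7) = 4 + ((-10 + 5) - 7) = 4 + (-5 - 7) = 4 - 12 = -8)
v = -8
(x + v)*F(1) = (1 - 8)*(23/3) = -7*23/3 = -161/3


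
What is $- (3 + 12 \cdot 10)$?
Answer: $-123$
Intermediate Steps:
$- (3 + 12 \cdot 10) = - (3 + 120) = \left(-1\right) 123 = -123$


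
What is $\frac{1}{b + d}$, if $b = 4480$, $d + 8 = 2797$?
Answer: $\frac{1}{7269} \approx 0.00013757$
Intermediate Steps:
$d = 2789$ ($d = -8 + 2797 = 2789$)
$\frac{1}{b + d} = \frac{1}{4480 + 2789} = \frac{1}{7269}$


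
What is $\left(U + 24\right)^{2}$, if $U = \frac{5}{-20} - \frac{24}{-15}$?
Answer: $\frac{257049}{400} \approx 642.62$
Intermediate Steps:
$U = \frac{27}{20}$ ($U = 5 \left(- \frac{1}{20}\right) - - \frac{8}{5} = - \frac{1}{4} + \frac{8}{5} = \frac{27}{20} \approx 1.35$)
$\left(U + 24\right)^{2} = \left(\frac{27}{20} + 24\right)^{2} = \left(\frac{507}{20}\right)^{2} = \frac{257049}{400}$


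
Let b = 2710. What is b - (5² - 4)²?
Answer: 2269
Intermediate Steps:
b - (5² - 4)² = 2710 - (5² - 4)² = 2710 - (25 - 4)² = 2710 - 1*21² = 2710 - 1*441 = 2710 - 441 = 2269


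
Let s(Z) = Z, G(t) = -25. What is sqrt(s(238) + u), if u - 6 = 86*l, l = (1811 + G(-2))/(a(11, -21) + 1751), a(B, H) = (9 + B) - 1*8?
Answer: 2*sqrt(139154)/41 ≈ 18.197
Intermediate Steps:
a(B, H) = 1 + B (a(B, H) = (9 + B) - 8 = 1 + B)
l = 1786/1763 (l = (1811 - 25)/((1 + 11) + 1751) = 1786/(12 + 1751) = 1786/1763 ≈ 1.0130)
u = 3818/41 (u = 6 + 86*(1786/1763) = 6 + 3572/41 = 3818/41 ≈ 93.122)
sqrt(s(238) + u) = sqrt(238 + 3818/41) = sqrt(13576/41) = 2*sqrt(139154)/41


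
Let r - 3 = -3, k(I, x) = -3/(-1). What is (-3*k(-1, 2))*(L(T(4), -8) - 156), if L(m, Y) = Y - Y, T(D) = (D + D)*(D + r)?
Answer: 1404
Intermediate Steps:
k(I, x) = 3 (k(I, x) = -3*(-1) = 3)
r = 0 (r = 3 - 3 = 0)
T(D) = 2*D² (T(D) = (D + D)*(D + 0) = (2*D)*D = 2*D²)
L(m, Y) = 0
(-3*k(-1, 2))*(L(T(4), -8) - 156) = (-3*3)*(0 - 156) = -9*(-156) = 1404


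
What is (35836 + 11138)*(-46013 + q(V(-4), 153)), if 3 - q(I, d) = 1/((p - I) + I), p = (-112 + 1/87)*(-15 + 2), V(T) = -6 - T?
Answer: -273744774721398/126659 ≈ -2.1613e+9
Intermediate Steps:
p = 126659/87 (p = (-112 + 1/87)*(-13) = -9743/87*(-13) = 126659/87 ≈ 1455.8)
q(I, d) = 379890/126659 (q(I, d) = 3 - 1/((126659/87 - I) + I) = 3 - 1/126659/87 = 3 - 1*87/126659 = 3 - 87/126659 = 379890/126659)
(35836 + 11138)*(-46013 + q(V(-4), 153)) = (35836 + 11138)*(-46013 + 379890/126659) = 46974*(-5827580677/126659) = -273744774721398/126659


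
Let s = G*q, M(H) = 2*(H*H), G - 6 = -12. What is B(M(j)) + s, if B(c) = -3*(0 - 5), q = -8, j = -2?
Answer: 63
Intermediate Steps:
G = -6 (G = 6 - 12 = -6)
M(H) = 2*H²
B(c) = 15 (B(c) = -3*(-5) = 15)
s = 48 (s = -6*(-8) = 48)
B(M(j)) + s = 15 + 48 = 63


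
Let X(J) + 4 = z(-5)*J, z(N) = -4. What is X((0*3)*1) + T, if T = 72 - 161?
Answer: -93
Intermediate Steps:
T = -89
X(J) = -4 - 4*J
X((0*3)*1) + T = (-4 - 4*0*3) - 89 = (-4 - 0) - 89 = (-4 - 4*0) - 89 = (-4 + 0) - 89 = -4 - 89 = -93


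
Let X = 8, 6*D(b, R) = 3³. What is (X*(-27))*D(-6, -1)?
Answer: -972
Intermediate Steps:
D(b, R) = 9/2 (D(b, R) = (⅙)*3³ = (⅙)*27 = 9/2)
(X*(-27))*D(-6, -1) = (8*(-27))*(9/2) = -216*9/2 = -972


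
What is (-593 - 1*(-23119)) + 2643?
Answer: 25169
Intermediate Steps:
(-593 - 1*(-23119)) + 2643 = (-593 + 23119) + 2643 = 22526 + 2643 = 25169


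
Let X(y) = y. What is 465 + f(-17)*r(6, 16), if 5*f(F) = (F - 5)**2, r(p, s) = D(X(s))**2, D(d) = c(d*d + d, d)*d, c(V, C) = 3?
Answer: 1117461/5 ≈ 2.2349e+5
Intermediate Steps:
D(d) = 3*d
r(p, s) = 9*s**2 (r(p, s) = (3*s)**2 = 9*s**2)
f(F) = (-5 + F)**2/5 (f(F) = (F - 5)**2/5 = (-5 + F)**2/5)
465 + f(-17)*r(6, 16) = 465 + ((-5 - 17)**2/5)*(9*16**2) = 465 + ((1/5)*(-22)**2)*(9*256) = 465 + ((1/5)*484)*2304 = 465 + (484/5)*2304 = 465 + 1115136/5 = 1117461/5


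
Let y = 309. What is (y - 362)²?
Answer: 2809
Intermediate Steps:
(y - 362)² = (309 - 362)² = (-53)² = 2809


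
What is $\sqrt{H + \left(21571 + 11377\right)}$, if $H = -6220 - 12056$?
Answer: $4 \sqrt{917} \approx 121.13$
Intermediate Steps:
$H = -18276$ ($H = -6220 - 12056 = -18276$)
$\sqrt{H + \left(21571 + 11377\right)} = \sqrt{-18276 + \left(21571 + 11377\right)} = \sqrt{-18276 + 32948} = \sqrt{14672} = 4 \sqrt{917}$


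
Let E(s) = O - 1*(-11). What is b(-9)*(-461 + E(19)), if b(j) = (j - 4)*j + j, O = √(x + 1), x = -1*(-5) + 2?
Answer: -48600 + 216*√2 ≈ -48295.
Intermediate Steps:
x = 7 (x = 5 + 2 = 7)
O = 2*√2 (O = √(7 + 1) = √8 = 2*√2 ≈ 2.8284)
b(j) = j + j*(-4 + j) (b(j) = (-4 + j)*j + j = j*(-4 + j) + j = j + j*(-4 + j))
E(s) = 11 + 2*√2 (E(s) = 2*√2 - 1*(-11) = 2*√2 + 11 = 11 + 2*√2)
b(-9)*(-461 + E(19)) = (-9*(-3 - 9))*(-461 + (11 + 2*√2)) = (-9*(-12))*(-450 + 2*√2) = 108*(-450 + 2*√2) = -48600 + 216*√2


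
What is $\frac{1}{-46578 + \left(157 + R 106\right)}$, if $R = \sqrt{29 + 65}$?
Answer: $- \frac{46421}{2153853057} - \frac{106 \sqrt{94}}{2153853057} \approx -2.203 \cdot 10^{-5}$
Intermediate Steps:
$R = \sqrt{94} \approx 9.6954$
$\frac{1}{-46578 + \left(157 + R 106\right)} = \frac{1}{-46578 + \left(157 + \sqrt{94} \cdot 106\right)} = \frac{1}{-46578 + \left(157 + 106 \sqrt{94}\right)} = \frac{1}{-46421 + 106 \sqrt{94}}$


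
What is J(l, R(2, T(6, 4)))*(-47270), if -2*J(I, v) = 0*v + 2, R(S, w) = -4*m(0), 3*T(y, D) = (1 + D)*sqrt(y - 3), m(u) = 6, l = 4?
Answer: 47270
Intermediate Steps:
T(y, D) = sqrt(-3 + y)*(1 + D)/3 (T(y, D) = ((1 + D)*sqrt(y - 3))/3 = ((1 + D)*sqrt(-3 + y))/3 = (sqrt(-3 + y)*(1 + D))/3 = sqrt(-3 + y)*(1 + D)/3)
R(S, w) = -24 (R(S, w) = -4*6 = -24)
J(I, v) = -1 (J(I, v) = -(0*v + 2)/2 = -(0 + 2)/2 = -1/2*2 = -1)
J(l, R(2, T(6, 4)))*(-47270) = -1*(-47270) = 47270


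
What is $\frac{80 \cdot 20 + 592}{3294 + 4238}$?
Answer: $\frac{548}{1883} \approx 0.29103$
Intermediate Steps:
$\frac{80 \cdot 20 + 592}{3294 + 4238} = \frac{1600 + 592}{7532} = 2192 \cdot \frac{1}{7532} = \frac{548}{1883}$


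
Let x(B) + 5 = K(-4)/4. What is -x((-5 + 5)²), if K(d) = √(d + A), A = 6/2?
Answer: 5 - I/4 ≈ 5.0 - 0.25*I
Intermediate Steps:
A = 3 (A = 6*(½) = 3)
K(d) = √(3 + d) (K(d) = √(d + 3) = √(3 + d))
x(B) = -5 + I/4 (x(B) = -5 + √(3 - 4)/4 = -5 + √(-1)*(¼) = -5 + I*(¼) = -5 + I/4)
-x((-5 + 5)²) = -(-5 + I/4) = 5 - I/4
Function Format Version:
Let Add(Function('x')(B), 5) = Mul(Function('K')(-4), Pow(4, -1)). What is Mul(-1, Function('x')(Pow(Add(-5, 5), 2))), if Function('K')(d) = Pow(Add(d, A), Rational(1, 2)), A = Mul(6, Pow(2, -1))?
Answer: Add(5, Mul(Rational(-1, 4), I)) ≈ Add(5.0000, Mul(-0.25000, I))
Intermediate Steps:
A = 3 (A = Mul(6, Rational(1, 2)) = 3)
Function('K')(d) = Pow(Add(3, d), Rational(1, 2)) (Function('K')(d) = Pow(Add(d, 3), Rational(1, 2)) = Pow(Add(3, d), Rational(1, 2)))
Function('x')(B) = Add(-5, Mul(Rational(1, 4), I)) (Function('x')(B) = Add(-5, Mul(Pow(Add(3, -4), Rational(1, 2)), Pow(4, -1))) = Add(-5, Mul(Pow(-1, Rational(1, 2)), Rational(1, 4))) = Add(-5, Mul(I, Rational(1, 4))) = Add(-5, Mul(Rational(1, 4), I)))
Mul(-1, Function('x')(Pow(Add(-5, 5), 2))) = Mul(-1, Add(-5, Mul(Rational(1, 4), I))) = Add(5, Mul(Rational(-1, 4), I))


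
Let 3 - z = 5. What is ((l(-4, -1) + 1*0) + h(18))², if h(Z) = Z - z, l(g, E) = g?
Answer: 256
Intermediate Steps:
z = -2 (z = 3 - 1*5 = 3 - 5 = -2)
h(Z) = 2 + Z (h(Z) = Z - 1*(-2) = Z + 2 = 2 + Z)
((l(-4, -1) + 1*0) + h(18))² = ((-4 + 1*0) + (2 + 18))² = ((-4 + 0) + 20)² = (-4 + 20)² = 16² = 256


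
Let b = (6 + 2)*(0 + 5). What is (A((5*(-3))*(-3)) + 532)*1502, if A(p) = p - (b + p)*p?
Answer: -4878496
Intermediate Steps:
b = 40 (b = 8*5 = 40)
A(p) = p - p*(40 + p) (A(p) = p - (40 + p)*p = p - p*(40 + p))
(A((5*(-3))*(-3)) + 532)*1502 = (-(5*(-3))*(-3)*(39 + (5*(-3))*(-3)) + 532)*1502 = (-(-15*(-3))*(39 - 15*(-3)) + 532)*1502 = (-1*45*(39 + 45) + 532)*1502 = (-1*45*84 + 532)*1502 = (-3780 + 532)*1502 = -3248*1502 = -4878496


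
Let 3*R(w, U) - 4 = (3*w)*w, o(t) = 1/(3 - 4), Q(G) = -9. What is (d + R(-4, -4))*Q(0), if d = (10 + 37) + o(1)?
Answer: -570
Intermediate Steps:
o(t) = -1 (o(t) = 1/(-1) = -1)
R(w, U) = 4/3 + w**2 (R(w, U) = 4/3 + ((3*w)*w)/3 = 4/3 + (3*w**2)/3 = 4/3 + w**2)
d = 46 (d = (10 + 37) - 1 = 47 - 1 = 46)
(d + R(-4, -4))*Q(0) = (46 + (4/3 + (-4)**2))*(-9) = (46 + (4/3 + 16))*(-9) = (46 + 52/3)*(-9) = (190/3)*(-9) = -570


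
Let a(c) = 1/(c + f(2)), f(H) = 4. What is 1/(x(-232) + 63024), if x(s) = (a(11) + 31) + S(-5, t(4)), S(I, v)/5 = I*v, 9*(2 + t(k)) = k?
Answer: 45/2839228 ≈ 1.5849e-5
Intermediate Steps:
t(k) = -2 + k/9
S(I, v) = 5*I*v (S(I, v) = 5*(I*v) = 5*I*v)
a(c) = 1/(4 + c) (a(c) = 1/(c + 4) = 1/(4 + c))
x(s) = 3148/45 (x(s) = (1/(4 + 11) + 31) + 5*(-5)*(-2 + (1/9)*4) = (1/15 + 31) + 5*(-5)*(-2 + 4/9) = (1/15 + 31) + 5*(-5)*(-14/9) = 466/15 + 350/9 = 3148/45)
1/(x(-232) + 63024) = 1/(3148/45 + 63024) = 1/(2839228/45) = 45/2839228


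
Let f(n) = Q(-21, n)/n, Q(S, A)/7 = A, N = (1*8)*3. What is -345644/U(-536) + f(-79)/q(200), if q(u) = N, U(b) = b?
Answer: 1037401/1608 ≈ 645.15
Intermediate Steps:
N = 24 (N = 8*3 = 24)
q(u) = 24
Q(S, A) = 7*A
f(n) = 7 (f(n) = (7*n)/n = 7)
-345644/U(-536) + f(-79)/q(200) = -345644/(-536) + 7/24 = -345644*(-1/536) + 7*(1/24) = 86411/134 + 7/24 = 1037401/1608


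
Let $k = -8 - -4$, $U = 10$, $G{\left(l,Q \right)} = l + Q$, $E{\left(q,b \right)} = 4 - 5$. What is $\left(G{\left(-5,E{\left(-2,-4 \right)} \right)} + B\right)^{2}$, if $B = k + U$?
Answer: $0$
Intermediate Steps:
$E{\left(q,b \right)} = -1$ ($E{\left(q,b \right)} = 4 - 5 = -1$)
$G{\left(l,Q \right)} = Q + l$
$k = -4$ ($k = -8 + 4 = -4$)
$B = 6$ ($B = -4 + 10 = 6$)
$\left(G{\left(-5,E{\left(-2,-4 \right)} \right)} + B\right)^{2} = \left(\left(-1 - 5\right) + 6\right)^{2} = \left(-6 + 6\right)^{2} = 0^{2} = 0$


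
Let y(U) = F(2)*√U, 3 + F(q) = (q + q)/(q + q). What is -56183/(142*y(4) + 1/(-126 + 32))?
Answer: 5281202/53393 ≈ 98.912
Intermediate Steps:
F(q) = -2 (F(q) = -3 + (q + q)/(q + q) = -3 + (2*q)/((2*q)) = -3 + (2*q)*(1/(2*q)) = -3 + 1 = -2)
y(U) = -2*√U
-56183/(142*y(4) + 1/(-126 + 32)) = -56183/(142*(-2*√4) + 1/(-126 + 32)) = -56183/(142*(-2*2) + 1/(-94)) = -56183/(142*(-4) - 1/94) = -56183/(-568 - 1/94) = -56183/(-53393/94) = -56183*(-94/53393) = 5281202/53393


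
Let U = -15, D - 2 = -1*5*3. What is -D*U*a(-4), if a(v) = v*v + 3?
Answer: -3705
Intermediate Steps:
D = -13 (D = 2 - 1*5*3 = 2 - 5*3 = 2 - 15 = -13)
a(v) = 3 + v**2 (a(v) = v**2 + 3 = 3 + v**2)
-D*U*a(-4) = -(-13*(-15))*(3 + (-4)**2) = -195*(3 + 16) = -195*19 = -1*3705 = -3705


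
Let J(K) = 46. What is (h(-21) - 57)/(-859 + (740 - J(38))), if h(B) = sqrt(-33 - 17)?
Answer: 19/55 - I*sqrt(2)/33 ≈ 0.34545 - 0.042855*I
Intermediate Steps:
h(B) = 5*I*sqrt(2) (h(B) = sqrt(-50) = 5*I*sqrt(2))
(h(-21) - 57)/(-859 + (740 - J(38))) = (5*I*sqrt(2) - 57)/(-859 + (740 - 1*46)) = (-57 + 5*I*sqrt(2))/(-859 + (740 - 46)) = (-57 + 5*I*sqrt(2))/(-859 + 694) = (-57 + 5*I*sqrt(2))/(-165) = (-57 + 5*I*sqrt(2))*(-1/165) = 19/55 - I*sqrt(2)/33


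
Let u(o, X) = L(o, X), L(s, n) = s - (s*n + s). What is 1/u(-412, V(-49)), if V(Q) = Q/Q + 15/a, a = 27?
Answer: 9/5768 ≈ 0.0015603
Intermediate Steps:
V(Q) = 14/9 (V(Q) = Q/Q + 15/27 = 1 + 15*(1/27) = 1 + 5/9 = 14/9)
L(s, n) = -n*s (L(s, n) = s - (n*s + s) = s - (s + n*s) = s + (-s - n*s) = -n*s)
u(o, X) = -X*o
1/u(-412, V(-49)) = 1/(-1*14/9*(-412)) = 1/(5768/9) = 9/5768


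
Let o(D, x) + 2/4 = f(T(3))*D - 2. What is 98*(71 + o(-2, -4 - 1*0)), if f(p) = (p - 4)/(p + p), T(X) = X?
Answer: 20237/3 ≈ 6745.7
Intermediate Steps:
f(p) = (-4 + p)/(2*p) (f(p) = (-4 + p)/((2*p)) = (-4 + p)*(1/(2*p)) = (-4 + p)/(2*p))
o(D, x) = -5/2 - D/6 (o(D, x) = -1/2 + (((1/2)*(-4 + 3)/3)*D - 2) = -1/2 + (((1/2)*(1/3)*(-1))*D - 2) = -1/2 + (-D/6 - 2) = -1/2 + (-2 - D/6) = -5/2 - D/6)
98*(71 + o(-2, -4 - 1*0)) = 98*(71 + (-5/2 - 1/6*(-2))) = 98*(71 + (-5/2 + 1/3)) = 98*(71 - 13/6) = 98*(413/6) = 20237/3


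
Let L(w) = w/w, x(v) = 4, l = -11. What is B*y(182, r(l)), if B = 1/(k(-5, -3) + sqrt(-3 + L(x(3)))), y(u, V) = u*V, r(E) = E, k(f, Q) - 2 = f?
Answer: 546 + 182*I*sqrt(2) ≈ 546.0 + 257.39*I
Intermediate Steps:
k(f, Q) = 2 + f
L(w) = 1
y(u, V) = V*u
B = 1/(-3 + I*sqrt(2)) (B = 1/((2 - 5) + sqrt(-3 + 1)) = 1/(-3 + sqrt(-2)) = 1/(-3 + I*sqrt(2)) ≈ -0.27273 - 0.12856*I)
B*y(182, r(l)) = (-3/11 - I*sqrt(2)/11)*(-11*182) = (-3/11 - I*sqrt(2)/11)*(-2002) = 546 + 182*I*sqrt(2)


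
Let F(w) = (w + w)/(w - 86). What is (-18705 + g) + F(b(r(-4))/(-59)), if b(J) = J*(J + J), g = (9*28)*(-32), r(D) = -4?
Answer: -68341225/2553 ≈ -26769.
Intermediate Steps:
g = -8064 (g = 252*(-32) = -8064)
b(J) = 2*J**2 (b(J) = J*(2*J) = 2*J**2)
F(w) = 2*w/(-86 + w) (F(w) = (2*w)/(-86 + w) = 2*w/(-86 + w))
(-18705 + g) + F(b(r(-4))/(-59)) = (-18705 - 8064) + 2*((2*(-4)**2)/(-59))/(-86 + (2*(-4)**2)/(-59)) = -26769 + 2*((2*16)*(-1/59))/(-86 + (2*16)*(-1/59)) = -26769 + 2*(32*(-1/59))/(-86 + 32*(-1/59)) = -26769 + 2*(-32/59)/(-86 - 32/59) = -26769 + 2*(-32/59)/(-5106/59) = -26769 + 2*(-32/59)*(-59/5106) = -26769 + 32/2553 = -68341225/2553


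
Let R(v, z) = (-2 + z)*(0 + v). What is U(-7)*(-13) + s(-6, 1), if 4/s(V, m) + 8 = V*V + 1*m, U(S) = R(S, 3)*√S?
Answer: 4/29 + 91*I*√7 ≈ 0.13793 + 240.76*I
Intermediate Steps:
R(v, z) = v*(-2 + z) (R(v, z) = (-2 + z)*v = v*(-2 + z))
U(S) = S^(3/2) (U(S) = (S*(-2 + 3))*√S = (S*1)*√S = S*√S = S^(3/2))
s(V, m) = 4/(-8 + m + V²) (s(V, m) = 4/(-8 + (V*V + 1*m)) = 4/(-8 + (V² + m)) = 4/(-8 + (m + V²)) = 4/(-8 + m + V²))
U(-7)*(-13) + s(-6, 1) = (-7)^(3/2)*(-13) + 4/(-8 + 1 + (-6)²) = -7*I*√7*(-13) + 4/(-8 + 1 + 36) = 91*I*√7 + 4/29 = 4/29 + 91*I*√7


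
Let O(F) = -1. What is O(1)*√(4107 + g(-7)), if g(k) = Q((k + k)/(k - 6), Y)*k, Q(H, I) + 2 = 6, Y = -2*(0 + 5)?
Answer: -√4079 ≈ -63.867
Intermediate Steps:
Y = -10 (Y = -2*5 = -10)
Q(H, I) = 4 (Q(H, I) = -2 + 6 = 4)
g(k) = 4*k
O(1)*√(4107 + g(-7)) = -√(4107 + 4*(-7)) = -√(4107 - 28) = -√4079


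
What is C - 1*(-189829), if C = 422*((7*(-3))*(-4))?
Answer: 225277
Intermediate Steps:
C = 35448 (C = 422*(-21*(-4)) = 422*84 = 35448)
C - 1*(-189829) = 35448 - 1*(-189829) = 35448 + 189829 = 225277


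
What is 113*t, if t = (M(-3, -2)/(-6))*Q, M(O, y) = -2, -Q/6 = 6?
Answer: -1356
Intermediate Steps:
Q = -36 (Q = -6*6 = -36)
t = -12 (t = -2/(-6)*(-36) = -2*(-1/6)*(-36) = (1/3)*(-36) = -12)
113*t = 113*(-12) = -1356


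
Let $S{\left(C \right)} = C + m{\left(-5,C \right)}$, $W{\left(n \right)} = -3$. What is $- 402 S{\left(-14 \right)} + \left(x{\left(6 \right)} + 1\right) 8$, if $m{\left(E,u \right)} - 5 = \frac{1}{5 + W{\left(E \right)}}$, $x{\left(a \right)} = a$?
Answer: $3473$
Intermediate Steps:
$m{\left(E,u \right)} = \frac{11}{2}$ ($m{\left(E,u \right)} = 5 + \frac{1}{5 - 3} = 5 + \frac{1}{2} = \frac{11}{2}$)
$S{\left(C \right)} = \frac{11}{2} + C$ ($S{\left(C \right)} = C + \frac{11}{2} = \frac{11}{2} + C$)
$- 402 S{\left(-14 \right)} + \left(x{\left(6 \right)} + 1\right) 8 = - 402 \left(\frac{11}{2} - 14\right) + \left(6 + 1\right) 8 = \left(-402\right) \left(- \frac{17}{2}\right) + 7 \cdot 8 = 3417 + 56 = 3473$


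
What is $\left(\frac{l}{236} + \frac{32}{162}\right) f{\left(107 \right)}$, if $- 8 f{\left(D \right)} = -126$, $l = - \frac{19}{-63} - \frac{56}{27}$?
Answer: $\frac{25427}{8496} \approx 2.9928$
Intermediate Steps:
$l = - \frac{335}{189}$ ($l = \left(-19\right) \left(- \frac{1}{63}\right) - \frac{56}{27} = \frac{19}{63} - \frac{56}{27} = - \frac{335}{189} \approx -1.7725$)
$f{\left(D \right)} = \frac{63}{4}$ ($f{\left(D \right)} = \left(- \frac{1}{8}\right) \left(-126\right) = \frac{63}{4}$)
$\left(\frac{l}{236} + \frac{32}{162}\right) f{\left(107 \right)} = \left(- \frac{335}{189 \cdot 236} + \frac{32}{162}\right) \frac{63}{4} = \left(\left(- \frac{335}{189}\right) \frac{1}{236} + 32 \cdot \frac{1}{162}\right) \frac{63}{4} = \left(- \frac{335}{44604} + \frac{16}{81}\right) \frac{63}{4} = \frac{25427}{133812} \cdot \frac{63}{4} = \frac{25427}{8496}$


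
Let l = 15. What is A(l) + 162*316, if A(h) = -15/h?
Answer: 51191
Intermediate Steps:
A(l) + 162*316 = -15/15 + 162*316 = -15*1/15 + 51192 = -1 + 51192 = 51191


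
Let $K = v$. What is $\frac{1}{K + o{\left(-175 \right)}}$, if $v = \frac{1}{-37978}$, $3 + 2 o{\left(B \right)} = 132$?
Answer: $\frac{18989}{1224790} \approx 0.015504$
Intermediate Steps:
$o{\left(B \right)} = \frac{129}{2}$ ($o{\left(B \right)} = - \frac{3}{2} + \frac{1}{2} \cdot 132 = - \frac{3}{2} + 66 = \frac{129}{2}$)
$v = - \frac{1}{37978} \approx -2.6331 \cdot 10^{-5}$
$K = - \frac{1}{37978} \approx -2.6331 \cdot 10^{-5}$
$\frac{1}{K + o{\left(-175 \right)}} = \frac{1}{- \frac{1}{37978} + \frac{129}{2}} = \frac{1}{\frac{1224790}{18989}} = \frac{18989}{1224790}$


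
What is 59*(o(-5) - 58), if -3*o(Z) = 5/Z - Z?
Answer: -10502/3 ≈ -3500.7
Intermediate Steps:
o(Z) = -5/(3*Z) + Z/3 (o(Z) = -(5/Z - Z)/3 = -(-Z + 5/Z)/3 = -5/(3*Z) + Z/3)
59*(o(-5) - 58) = 59*((1/3)*(-5 + (-5)**2)/(-5) - 58) = 59*((1/3)*(-1/5)*(-5 + 25) - 58) = 59*((1/3)*(-1/5)*20 - 58) = 59*(-4/3 - 58) = 59*(-178/3) = -10502/3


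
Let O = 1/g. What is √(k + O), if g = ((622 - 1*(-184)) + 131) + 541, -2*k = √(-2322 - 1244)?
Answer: √(1478 - 1092242*I*√3566)/1478 ≈ 3.8638 - 3.8638*I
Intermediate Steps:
k = -I*√3566/2 (k = -√(-2322 - 1244)/2 = -I*√3566/2 ≈ -29.858*I)
g = 1478 (g = ((622 + 184) + 131) + 541 = (806 + 131) + 541 = 937 + 541 = 1478)
O = 1/1478 ≈ 0.00067659
√(k + O) = √(-I*√3566/2 + 1/1478) = √(1/1478 - I*√3566/2)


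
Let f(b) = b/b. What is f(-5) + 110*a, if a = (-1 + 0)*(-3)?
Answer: 331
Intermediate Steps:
a = 3 (a = -1*(-3) = 3)
f(b) = 1
f(-5) + 110*a = 1 + 110*3 = 1 + 330 = 331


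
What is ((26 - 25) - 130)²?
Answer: 16641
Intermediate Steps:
((26 - 25) - 130)² = (1 - 130)² = (-129)² = 16641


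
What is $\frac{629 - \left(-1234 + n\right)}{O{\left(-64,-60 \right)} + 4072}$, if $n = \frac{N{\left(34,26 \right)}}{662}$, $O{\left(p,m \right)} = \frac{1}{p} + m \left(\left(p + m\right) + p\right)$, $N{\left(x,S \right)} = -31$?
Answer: $\frac{5638112}{46459491} \approx 0.12136$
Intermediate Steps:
$O{\left(p,m \right)} = \frac{1}{p} + m \left(m + 2 p\right)$ ($O{\left(p,m \right)} = \frac{1}{p} + m \left(\left(m + p\right) + p\right) = \frac{1}{p} + m \left(m + 2 p\right)$)
$n = - \frac{31}{662} \approx -0.046828$
$\frac{629 - \left(-1234 + n\right)}{O{\left(-64,-60 \right)} + 4072} = \frac{629 + \left(1234 - - \frac{31}{662}\right)}{\frac{1 - - 3840 \left(-60 + 2 \left(-64\right)\right)}{-64} + 4072} = \frac{629 + \left(1234 + \frac{31}{662}\right)}{- \frac{1 - - 3840 \left(-60 - 128\right)}{64} + 4072} = \frac{629 + \frac{816939}{662}}{- \frac{1 - \left(-3840\right) \left(-188\right)}{64} + 4072} = \frac{1233337}{662 \left(- \frac{1 - 721920}{64} + 4072\right)} = \frac{1233337}{662 \left(\left(- \frac{1}{64}\right) \left(-721919\right) + 4072\right)} = \frac{1233337}{662 \left(\frac{721919}{64} + 4072\right)} = \frac{1233337}{662 \cdot \frac{982527}{64}} = \frac{1233337}{662} \cdot \frac{64}{982527} = \frac{5638112}{46459491}$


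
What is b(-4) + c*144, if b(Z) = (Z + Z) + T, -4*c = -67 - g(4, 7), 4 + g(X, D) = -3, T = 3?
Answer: 2155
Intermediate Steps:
g(X, D) = -7 (g(X, D) = -4 - 3 = -7)
c = 15 (c = -(-67 - 1*(-7))/4 = -(-67 + 7)/4 = -¼*(-60) = 15)
b(Z) = 3 + 2*Z (b(Z) = (Z + Z) + 3 = 2*Z + 3 = 3 + 2*Z)
b(-4) + c*144 = (3 + 2*(-4)) + 15*144 = (3 - 8) + 2160 = -5 + 2160 = 2155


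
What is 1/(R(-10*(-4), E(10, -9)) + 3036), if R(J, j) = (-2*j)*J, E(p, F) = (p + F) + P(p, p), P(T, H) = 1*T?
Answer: 1/2156 ≈ 0.00046382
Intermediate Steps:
P(T, H) = T
E(p, F) = F + 2*p (E(p, F) = (p + F) + p = (F + p) + p = F + 2*p)
R(J, j) = -2*J*j
1/(R(-10*(-4), E(10, -9)) + 3036) = 1/(-2*(-10*(-4))*(-9 + 2*10) + 3036) = 1/(-2*40*(-9 + 20) + 3036) = 1/(-2*40*11 + 3036) = 1/(-880 + 3036) = 1/2156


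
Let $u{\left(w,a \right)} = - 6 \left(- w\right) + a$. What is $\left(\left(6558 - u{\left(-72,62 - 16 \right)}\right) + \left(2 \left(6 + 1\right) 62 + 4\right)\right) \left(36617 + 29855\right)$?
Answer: $519545152$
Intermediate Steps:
$u{\left(w,a \right)} = a + 6 w$ ($u{\left(w,a \right)} = 6 w + a = a + 6 w$)
$\left(\left(6558 - u{\left(-72,62 - 16 \right)}\right) + \left(2 \left(6 + 1\right) 62 + 4\right)\right) \left(36617 + 29855\right) = \left(\left(6558 - \left(\left(62 - 16\right) + 6 \left(-72\right)\right)\right) + \left(2 \left(6 + 1\right) 62 + 4\right)\right) \left(36617 + 29855\right) = \left(\left(6558 - \left(\left(62 - 16\right) - 432\right)\right) + \left(2 \cdot 7 \cdot 62 + 4\right)\right) 66472 = \left(\left(6558 - \left(46 - 432\right)\right) + \left(14 \cdot 62 + 4\right)\right) 66472 = \left(\left(6558 - -386\right) + \left(868 + 4\right)\right) 66472 = \left(\left(6558 + 386\right) + 872\right) 66472 = \left(6944 + 872\right) 66472 = 7816 \cdot 66472 = 519545152$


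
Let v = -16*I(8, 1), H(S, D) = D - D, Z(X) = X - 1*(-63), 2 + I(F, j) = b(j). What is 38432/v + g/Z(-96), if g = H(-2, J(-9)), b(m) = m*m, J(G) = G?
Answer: 2402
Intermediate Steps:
b(m) = m²
I(F, j) = -2 + j²
Z(X) = 63 + X (Z(X) = X + 63 = 63 + X)
H(S, D) = 0
g = 0
v = 16 (v = -16*(-2 + 1²) = -16*(-2 + 1) = -16*(-1) = 16)
38432/v + g/Z(-96) = 38432/16 + 0/(63 - 96) = 38432*(1/16) + 0/(-33) = 2402 + 0*(-1/33) = 2402 + 0 = 2402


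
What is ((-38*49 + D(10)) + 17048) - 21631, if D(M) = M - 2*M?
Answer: -6455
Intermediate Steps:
D(M) = -M
((-38*49 + D(10)) + 17048) - 21631 = ((-38*49 - 1*10) + 17048) - 21631 = ((-1862 - 10) + 17048) - 21631 = (-1872 + 17048) - 21631 = 15176 - 21631 = -6455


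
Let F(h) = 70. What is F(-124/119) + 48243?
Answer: 48313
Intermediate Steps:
F(-124/119) + 48243 = 70 + 48243 = 48313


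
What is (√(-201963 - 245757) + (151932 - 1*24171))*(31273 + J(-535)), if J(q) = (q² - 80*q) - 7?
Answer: 46031138451 + 720582*I*√111930 ≈ 4.6031e+10 + 2.4108e+8*I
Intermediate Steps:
J(q) = -7 + q² - 80*q
(√(-201963 - 245757) + (151932 - 1*24171))*(31273 + J(-535)) = (√(-201963 - 245757) + (151932 - 1*24171))*(31273 + (-7 + (-535)² - 80*(-535))) = (√(-447720) + (151932 - 24171))*(31273 + (-7 + 286225 + 42800)) = (2*I*√111930 + 127761)*(31273 + 329018) = (127761 + 2*I*√111930)*360291 = 46031138451 + 720582*I*√111930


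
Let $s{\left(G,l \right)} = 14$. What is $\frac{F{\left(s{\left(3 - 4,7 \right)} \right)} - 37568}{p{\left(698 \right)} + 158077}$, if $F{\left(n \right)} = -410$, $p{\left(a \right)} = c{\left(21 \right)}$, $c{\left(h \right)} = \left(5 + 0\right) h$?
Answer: $- \frac{18989}{79091} \approx -0.24009$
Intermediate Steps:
$c{\left(h \right)} = 5 h$
$p{\left(a \right)} = 105$ ($p{\left(a \right)} = 5 \cdot 21 = 105$)
$\frac{F{\left(s{\left(3 - 4,7 \right)} \right)} - 37568}{p{\left(698 \right)} + 158077} = \frac{-410 - 37568}{105 + 158077} = - \frac{37978}{158182} = \left(-37978\right) \frac{1}{158182} = - \frac{18989}{79091}$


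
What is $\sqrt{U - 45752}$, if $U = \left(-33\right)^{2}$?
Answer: $i \sqrt{44663} \approx 211.34 i$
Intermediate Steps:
$U = 1089$
$\sqrt{U - 45752} = \sqrt{1089 - 45752} = \sqrt{-44663} = i \sqrt{44663}$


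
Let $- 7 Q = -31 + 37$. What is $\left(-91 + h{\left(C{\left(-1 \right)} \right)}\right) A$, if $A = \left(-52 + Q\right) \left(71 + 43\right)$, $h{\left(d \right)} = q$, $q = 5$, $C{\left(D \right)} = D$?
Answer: $\frac{3627480}{7} \approx 5.1821 \cdot 10^{5}$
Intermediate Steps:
$Q = - \frac{6}{7}$ ($Q = - \frac{-31 + 37}{7} = \left(- \frac{1}{7}\right) 6 = - \frac{6}{7} \approx -0.85714$)
$h{\left(d \right)} = 5$
$A = - \frac{42180}{7}$ ($A = \left(-52 - \frac{6}{7}\right) \left(71 + 43\right) = \left(- \frac{370}{7}\right) 114 = - \frac{42180}{7} \approx -6025.7$)
$\left(-91 + h{\left(C{\left(-1 \right)} \right)}\right) A = \left(-91 + 5\right) \left(- \frac{42180}{7}\right) = \left(-86\right) \left(- \frac{42180}{7}\right) = \frac{3627480}{7}$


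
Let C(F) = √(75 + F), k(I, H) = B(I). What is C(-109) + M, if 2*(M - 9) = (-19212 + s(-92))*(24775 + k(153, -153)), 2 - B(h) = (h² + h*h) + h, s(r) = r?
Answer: 214216497 + I*√34 ≈ 2.1422e+8 + 5.831*I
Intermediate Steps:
B(h) = 2 - h - 2*h² (B(h) = 2 - ((h² + h*h) + h) = 2 - ((h² + h²) + h) = 2 - (2*h² + h) = 2 - (h + 2*h²) = 2 + (-h - 2*h²) = 2 - h - 2*h²)
k(I, H) = 2 - I - 2*I²
M = 214216497 (M = 9 + ((-19212 - 92)*(24775 + (2 - 1*153 - 2*153²)))/2 = 9 + (-19304*(24775 + (2 - 153 - 2*23409)))/2 = 9 + (-19304*(24775 + (2 - 153 - 46818)))/2 = 9 + (-19304*(24775 - 46969))/2 = 9 + (-19304*(-22194))/2 = 9 + (½)*428432976 = 9 + 214216488 = 214216497)
C(-109) + M = √(75 - 109) + 214216497 = √(-34) + 214216497 = I*√34 + 214216497 = 214216497 + I*√34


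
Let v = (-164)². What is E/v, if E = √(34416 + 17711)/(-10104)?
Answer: -√52127/271757184 ≈ -8.4014e-7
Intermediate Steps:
v = 26896
E = -√52127/10104 (E = √52127*(-1/10104) = -√52127/10104 ≈ -0.022596)
E/v = -√52127/10104/26896 = -√52127/10104*(1/26896) = -√52127/271757184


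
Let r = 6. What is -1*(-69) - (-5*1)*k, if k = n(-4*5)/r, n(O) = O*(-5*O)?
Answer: -4793/3 ≈ -1597.7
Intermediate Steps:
n(O) = -5*O²
k = -1000/3 (k = (-5*(-4*5)²)/6 = (-5*(-20)²)/6 = (-5*400)/6 = (⅙)*(-2000) = -1000/3 ≈ -333.33)
-1*(-69) - (-5*1)*k = -1*(-69) - (-5*1)*(-1000)/3 = 69 - (-5)*(-1000)/3 = 69 - 1*5000/3 = 69 - 5000/3 = -4793/3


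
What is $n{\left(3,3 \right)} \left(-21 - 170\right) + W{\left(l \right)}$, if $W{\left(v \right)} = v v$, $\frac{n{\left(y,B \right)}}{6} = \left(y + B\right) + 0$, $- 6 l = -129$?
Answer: $- \frac{25655}{4} \approx -6413.8$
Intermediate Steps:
$l = \frac{43}{2}$ ($l = \left(- \frac{1}{6}\right) \left(-129\right) = \frac{43}{2} \approx 21.5$)
$n{\left(y,B \right)} = 6 B + 6 y$ ($n{\left(y,B \right)} = 6 \left(\left(y + B\right) + 0\right) = 6 \left(\left(B + y\right) + 0\right) = 6 \left(B + y\right) = 6 B + 6 y$)
$W{\left(v \right)} = v^{2}$
$n{\left(3,3 \right)} \left(-21 - 170\right) + W{\left(l \right)} = \left(6 \cdot 3 + 6 \cdot 3\right) \left(-21 - 170\right) + \left(\frac{43}{2}\right)^{2} = \left(18 + 18\right) \left(-21 - 170\right) + \frac{1849}{4} = 36 \left(-191\right) + \frac{1849}{4} = -6876 + \frac{1849}{4} = - \frac{25655}{4}$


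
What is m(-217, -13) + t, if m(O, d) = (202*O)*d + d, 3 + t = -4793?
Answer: 565033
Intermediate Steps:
t = -4796 (t = -3 - 4793 = -4796)
m(O, d) = d + 202*O*d (m(O, d) = 202*O*d + d = d + 202*O*d)
m(-217, -13) + t = -13*(1 + 202*(-217)) - 4796 = -13*(1 - 43834) - 4796 = -13*(-43833) - 4796 = 569829 - 4796 = 565033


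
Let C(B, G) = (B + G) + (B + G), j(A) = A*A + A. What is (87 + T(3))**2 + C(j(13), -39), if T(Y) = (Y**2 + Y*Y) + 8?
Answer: 13055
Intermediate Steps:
j(A) = A + A**2 (j(A) = A**2 + A = A + A**2)
T(Y) = 8 + 2*Y**2 (T(Y) = (Y**2 + Y**2) + 8 = 2*Y**2 + 8 = 8 + 2*Y**2)
C(B, G) = 2*B + 2*G
(87 + T(3))**2 + C(j(13), -39) = (87 + (8 + 2*3**2))**2 + (2*(13*(1 + 13)) + 2*(-39)) = (87 + (8 + 2*9))**2 + (2*(13*14) - 78) = (87 + (8 + 18))**2 + (2*182 - 78) = (87 + 26)**2 + (364 - 78) = 113**2 + 286 = 12769 + 286 = 13055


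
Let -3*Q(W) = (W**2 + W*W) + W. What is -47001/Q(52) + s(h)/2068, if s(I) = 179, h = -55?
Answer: 12190481/470470 ≈ 25.911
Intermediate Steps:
Q(W) = -2*W**2/3 - W/3 (Q(W) = -((W**2 + W*W) + W)/3 = -((W**2 + W**2) + W)/3 = -(2*W**2 + W)/3 = -(W + 2*W**2)/3 = -2*W**2/3 - W/3)
-47001/Q(52) + s(h)/2068 = -47001*(-3/(52*(1 + 2*52))) + 179/2068 = -47001*(-3/(52*(1 + 104))) + 179*(1/2068) = -47001/((-1/3*52*105)) + 179/2068 = -47001/(-1820) + 179/2068 = -47001*(-1/1820) + 179/2068 = 47001/1820 + 179/2068 = 12190481/470470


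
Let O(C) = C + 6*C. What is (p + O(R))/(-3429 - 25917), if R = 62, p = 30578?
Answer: -15506/14673 ≈ -1.0568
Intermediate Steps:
O(C) = 7*C
(p + O(R))/(-3429 - 25917) = (30578 + 7*62)/(-3429 - 25917) = (30578 + 434)/(-29346) = 31012*(-1/29346) = -15506/14673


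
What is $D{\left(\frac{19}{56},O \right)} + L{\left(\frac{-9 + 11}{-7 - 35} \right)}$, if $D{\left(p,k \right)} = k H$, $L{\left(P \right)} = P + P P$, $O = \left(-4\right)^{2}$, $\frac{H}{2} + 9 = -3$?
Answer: $- \frac{169364}{441} \approx -384.05$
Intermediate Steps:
$H = -24$ ($H = -18 + 2 \left(-3\right) = -18 - 6 = -24$)
$O = 16$
$L{\left(P \right)} = P + P^{2}$
$D{\left(p,k \right)} = - 24 k$ ($D{\left(p,k \right)} = k \left(-24\right) = - 24 k$)
$D{\left(\frac{19}{56},O \right)} + L{\left(\frac{-9 + 11}{-7 - 35} \right)} = \left(-24\right) 16 + \frac{-9 + 11}{-7 - 35} \left(1 + \frac{-9 + 11}{-7 - 35}\right) = -384 + \frac{2}{-42} \left(1 + \frac{2}{-42}\right) = -384 + 2 \left(- \frac{1}{42}\right) \left(1 + 2 \left(- \frac{1}{42}\right)\right) = -384 - \frac{1 - \frac{1}{21}}{21} = -384 - \frac{20}{441} = - \frac{169364}{441}$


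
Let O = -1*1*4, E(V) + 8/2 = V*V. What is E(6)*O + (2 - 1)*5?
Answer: -123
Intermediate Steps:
E(V) = -4 + V² (E(V) = -4 + V*V = -4 + V²)
O = -4 (O = -1*4 = -4)
E(6)*O + (2 - 1)*5 = (-4 + 6²)*(-4) + (2 - 1)*5 = (-4 + 36)*(-4) + 1*5 = 32*(-4) + 5 = -128 + 5 = -123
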